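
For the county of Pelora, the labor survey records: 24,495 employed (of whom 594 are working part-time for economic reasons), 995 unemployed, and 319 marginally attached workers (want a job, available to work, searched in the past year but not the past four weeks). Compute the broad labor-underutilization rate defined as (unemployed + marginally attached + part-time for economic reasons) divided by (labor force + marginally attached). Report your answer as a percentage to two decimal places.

Labor force = 24,495 + 995 = 25,490.
Numerator = 995 + 319 + 594 = 1,908.
Denominator = 25,490 + 319 = 25,809.
Broad rate = 1,908 / 25,809 = 7.39%.

Broad underutilization rate ≈ 7.39%.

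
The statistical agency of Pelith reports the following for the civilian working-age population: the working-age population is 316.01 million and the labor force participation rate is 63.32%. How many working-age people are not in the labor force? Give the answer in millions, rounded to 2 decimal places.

Share not in the labor force = 1 − 0.6332 = 0.3668.
Not in labor force = 0.3668 × 316.01 ≈ 115.91 million.

About 115.91 million are not in the labor force.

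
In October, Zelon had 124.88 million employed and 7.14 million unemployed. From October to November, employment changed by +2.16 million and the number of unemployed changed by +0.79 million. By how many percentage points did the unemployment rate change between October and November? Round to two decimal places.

October: labor force = 124.88 + 7.14 = 132.02; u = 7.14/132.02 = 5.41%.
November: labor force = 127.04 + 7.93 = 134.97; u = 7.93/134.97 = 5.88%.
Change = 5.88% − 5.41% = +0.47 pp.

The unemployment rate changed by +0.47 percentage points.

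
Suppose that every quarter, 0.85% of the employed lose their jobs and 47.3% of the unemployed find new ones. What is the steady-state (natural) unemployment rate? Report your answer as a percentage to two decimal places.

Steady-state unemployment rate ≈ 1.77%.

At steady state the flows balance: s·E = f·U, so U/(E+U) = s/(s+f).
u* = 0.85 / (0.85 + 47.3) = 0.85 / 48.15 = 1.77%.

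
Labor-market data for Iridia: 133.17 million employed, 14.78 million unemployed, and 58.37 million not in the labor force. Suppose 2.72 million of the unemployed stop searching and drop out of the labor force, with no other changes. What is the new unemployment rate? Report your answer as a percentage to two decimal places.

Initially, labor force = 133.17 + 14.78 = 147.95 million, so u = 14.78/147.95 = 9.99%.
After the change, unemployed and labor force both fall by 2.72 → E = 133.17, U = 12.06, labor force = 145.23 million.
New unemployment rate = 12.06 / 145.23 = 8.30%.

New unemployment rate ≈ 8.30%.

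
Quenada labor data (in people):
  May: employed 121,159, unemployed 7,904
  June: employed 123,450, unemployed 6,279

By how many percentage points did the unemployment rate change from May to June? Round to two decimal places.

May: labor force = 121,159 + 7,904 = 129,063; u = 7,904/129,063 = 6.12%.
June: labor force = 123,450 + 6,279 = 129,729; u = 6,279/129,729 = 4.84%.
Change = 4.84% − 6.12% = −1.28 pp.

The unemployment rate changed by −1.28 percentage points.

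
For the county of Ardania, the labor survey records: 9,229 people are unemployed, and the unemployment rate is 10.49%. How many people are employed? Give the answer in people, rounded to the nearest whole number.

Labor force = U / u = 9,229 / 0.1049 ≈ 87,979.
Employed = labor force − unemployed = 87,979 − 9,229 = 78,750.

About 78,750 are employed.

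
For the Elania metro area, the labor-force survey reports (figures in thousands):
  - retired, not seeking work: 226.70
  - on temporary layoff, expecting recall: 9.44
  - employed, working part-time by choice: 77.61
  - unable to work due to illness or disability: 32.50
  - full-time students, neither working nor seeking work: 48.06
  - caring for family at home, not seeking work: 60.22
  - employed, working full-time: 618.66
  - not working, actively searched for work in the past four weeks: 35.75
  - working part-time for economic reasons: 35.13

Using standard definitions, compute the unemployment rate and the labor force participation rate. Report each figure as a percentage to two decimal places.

Employed = 77.61 + 618.66 + 35.13 = 731.40 thousand (anyone who worked, including part-time for economic reasons, counts as employed).
Unemployed = 9.44 + 35.75 = 45.19 thousand (jobless and actively searching, or on temporary layoff).
Labor force = 731.40 + 45.19 = 776.59 thousand.
Not in labor force = 226.70 + 32.50 + 48.06 + 60.22 = 367.48 thousand (those not working and not actively searching are outside the labor force).
Civilian working-age population = 776.59 + 367.48 = 1,144.07 thousand.
Unemployment rate = 45.19 / 776.59 = 5.82%.
Labor force participation rate = 776.59 / 1,144.07 = 67.88%.

Unemployment rate ≈ 5.82%; labor force participation rate ≈ 67.88%.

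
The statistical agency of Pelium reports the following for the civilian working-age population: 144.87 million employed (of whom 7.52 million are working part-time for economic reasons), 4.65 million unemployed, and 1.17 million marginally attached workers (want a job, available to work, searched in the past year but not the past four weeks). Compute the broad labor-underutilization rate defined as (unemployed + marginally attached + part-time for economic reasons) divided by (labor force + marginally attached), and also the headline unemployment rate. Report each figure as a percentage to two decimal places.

Broad underutilization rate ≈ 8.85%; headline unemployment rate ≈ 3.11%.

Labor force = 144.87 + 4.65 = 149.52 million.
Numerator = 4.65 + 1.17 + 7.52 = 13.34 million.
Denominator = 149.52 + 1.17 = 150.69 million.
Broad rate = 13.34 / 150.69 = 8.85%.
Headline unemployment rate = 4.65 / 149.52 = 3.11%.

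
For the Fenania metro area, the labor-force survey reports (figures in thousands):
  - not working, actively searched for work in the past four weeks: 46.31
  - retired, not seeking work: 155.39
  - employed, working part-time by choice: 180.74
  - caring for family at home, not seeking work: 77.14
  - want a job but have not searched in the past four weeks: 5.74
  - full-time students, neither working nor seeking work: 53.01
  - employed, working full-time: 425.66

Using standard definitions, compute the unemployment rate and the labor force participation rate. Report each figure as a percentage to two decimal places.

Employed = 180.74 + 425.66 = 606.40 thousand.
Unemployed = 46.31 thousand.
Labor force = 606.40 + 46.31 = 652.71 thousand.
Not in labor force = 155.39 + 77.14 + 5.74 + 53.01 = 291.28 thousand (those not working and not actively searching are outside the labor force — including those who want a job but have given up searching).
Civilian working-age population = 652.71 + 291.28 = 943.99 thousand.
Unemployment rate = 46.31 / 652.71 = 7.10%.
Labor force participation rate = 652.71 / 943.99 = 69.14%.

Unemployment rate ≈ 7.10%; labor force participation rate ≈ 69.14%.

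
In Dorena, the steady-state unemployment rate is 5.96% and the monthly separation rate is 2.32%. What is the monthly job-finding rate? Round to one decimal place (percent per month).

From u* = s/(s+f): f = s·(1−u)/u.
f = 2.32 × (1 − 0.0596) / 0.0596 = 2.1817 / 0.0596 ≈ 36.6% per month.

Job-finding rate ≈ 36.6% per month.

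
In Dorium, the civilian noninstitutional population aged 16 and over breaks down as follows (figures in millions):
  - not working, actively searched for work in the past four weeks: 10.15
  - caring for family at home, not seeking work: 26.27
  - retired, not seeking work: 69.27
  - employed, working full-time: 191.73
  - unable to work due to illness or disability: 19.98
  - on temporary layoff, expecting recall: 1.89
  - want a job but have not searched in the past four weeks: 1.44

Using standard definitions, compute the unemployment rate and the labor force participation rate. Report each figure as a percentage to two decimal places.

Unemployment rate ≈ 5.91%; labor force participation rate ≈ 63.53%.

Employed = 191.73 million.
Unemployed = 10.15 + 1.89 = 12.04 million (jobless and actively searching, or on temporary layoff).
Labor force = 191.73 + 12.04 = 203.77 million.
Not in labor force = 26.27 + 69.27 + 19.98 + 1.44 = 116.96 million (those not working and not actively searching are outside the labor force — including those who want a job but have given up searching).
Civilian working-age population = 203.77 + 116.96 = 320.73 million.
Unemployment rate = 12.04 / 203.77 = 5.91%.
Labor force participation rate = 203.77 / 320.73 = 63.53%.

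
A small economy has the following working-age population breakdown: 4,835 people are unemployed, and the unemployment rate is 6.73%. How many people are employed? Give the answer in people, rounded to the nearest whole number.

Labor force = U / u = 4,835 / 0.0673 ≈ 71,842.
Employed = labor force − unemployed = 71,842 − 4,835 = 67,007.

About 67,007 are employed.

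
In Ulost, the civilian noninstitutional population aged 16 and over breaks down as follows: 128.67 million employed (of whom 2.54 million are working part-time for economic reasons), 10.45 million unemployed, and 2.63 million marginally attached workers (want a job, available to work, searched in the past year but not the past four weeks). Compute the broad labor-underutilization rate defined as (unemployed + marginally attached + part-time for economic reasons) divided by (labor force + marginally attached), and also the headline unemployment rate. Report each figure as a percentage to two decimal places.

Broad underutilization rate ≈ 11.02%; headline unemployment rate ≈ 7.51%.

Labor force = 128.67 + 10.45 = 139.12 million.
Numerator = 10.45 + 2.63 + 2.54 = 15.62 million.
Denominator = 139.12 + 2.63 = 141.75 million.
Broad rate = 15.62 / 141.75 = 11.02%.
Headline unemployment rate = 10.45 / 139.12 = 7.51%.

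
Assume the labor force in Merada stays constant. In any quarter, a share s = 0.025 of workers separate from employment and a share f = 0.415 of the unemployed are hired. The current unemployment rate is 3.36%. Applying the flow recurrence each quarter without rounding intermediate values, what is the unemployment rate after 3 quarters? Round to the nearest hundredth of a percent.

Unemployment rate after three quarters ≈ 5.27%.

With a fixed labor force, u_{t+1} = u_t + s·(1−u_t) − f·u_t = u_t·(1−s−f) + s.
Here 1−s−f = 0.560 and s = 0.025.
u_1 = 0.033600 × 0.560 + 0.025 = 0.043816.
u_2 = 0.043816 × 0.560 + 0.025 = 0.049537.
u_3 = 0.049537 × 0.560 + 0.025 = 0.052741.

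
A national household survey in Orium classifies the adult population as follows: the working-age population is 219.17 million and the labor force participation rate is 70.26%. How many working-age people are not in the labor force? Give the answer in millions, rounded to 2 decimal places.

Share not in the labor force = 1 − 0.7026 = 0.2974.
Not in labor force = 0.2974 × 219.17 ≈ 65.18 million.

About 65.18 million are not in the labor force.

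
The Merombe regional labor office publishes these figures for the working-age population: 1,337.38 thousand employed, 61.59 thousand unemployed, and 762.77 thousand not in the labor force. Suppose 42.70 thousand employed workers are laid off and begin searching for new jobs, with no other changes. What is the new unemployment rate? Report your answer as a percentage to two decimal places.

Initially, labor force = 1,337.38 + 61.59 = 1,398.97 thousand, so u = 61.59/1,398.97 = 4.40%.
After the change, employed falls and unemployed rises by 42.70; labor force unchanged → E = 1,294.68, U = 104.29, labor force = 1,398.97 thousand.
New unemployment rate = 104.29 / 1,398.97 = 7.45%.

New unemployment rate ≈ 7.45%.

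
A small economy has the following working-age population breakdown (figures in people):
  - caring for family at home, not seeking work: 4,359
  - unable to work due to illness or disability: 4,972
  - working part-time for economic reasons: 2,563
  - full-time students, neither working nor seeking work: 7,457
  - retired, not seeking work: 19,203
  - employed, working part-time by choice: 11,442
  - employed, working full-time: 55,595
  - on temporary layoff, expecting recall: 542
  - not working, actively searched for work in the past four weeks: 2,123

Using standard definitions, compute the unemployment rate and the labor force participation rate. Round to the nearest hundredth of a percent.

Unemployment rate ≈ 3.69%; labor force participation rate ≈ 66.75%.

Employed = 2,563 + 11,442 + 55,595 = 69,600 (anyone who worked, including part-time for economic reasons, counts as employed).
Unemployed = 542 + 2,123 = 2,665 (jobless and actively searching, or on temporary layoff).
Labor force = 69,600 + 2,665 = 72,265.
Not in labor force = 4,359 + 4,972 + 7,457 + 19,203 = 35,991 (those not working and not actively searching are outside the labor force).
Civilian working-age population = 72,265 + 35,991 = 108,256.
Unemployment rate = 2,665 / 72,265 = 3.69%.
Labor force participation rate = 72,265 / 108,256 = 66.75%.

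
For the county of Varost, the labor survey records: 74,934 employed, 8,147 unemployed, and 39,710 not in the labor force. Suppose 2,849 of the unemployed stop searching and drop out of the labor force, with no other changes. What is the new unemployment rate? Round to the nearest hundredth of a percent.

Initially, labor force = 74,934 + 8,147 = 83,081, so u = 8,147/83,081 = 9.81%.
After the change, unemployed and labor force both fall by 2,849 → E = 74,934, U = 5,298, labor force = 80,232.
New unemployment rate = 5,298 / 80,232 = 6.60%.

New unemployment rate ≈ 6.60%.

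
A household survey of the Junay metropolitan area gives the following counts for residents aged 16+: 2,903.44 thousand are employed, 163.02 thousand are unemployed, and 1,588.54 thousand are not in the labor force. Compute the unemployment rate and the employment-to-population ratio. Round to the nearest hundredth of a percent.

Unemployment rate ≈ 5.32%; employment-population ratio ≈ 62.37%.

Labor force = employed + unemployed = 2,903.44 + 163.02 = 3,066.46 thousand.
Working-age population = 3,066.46 + 1,588.54 = 4,655.00 thousand.
Unemployment rate = 163.02 / 3,066.46 = 5.32%.
Employment-population ratio = 2,903.44 / 4,655.00 = 62.37%.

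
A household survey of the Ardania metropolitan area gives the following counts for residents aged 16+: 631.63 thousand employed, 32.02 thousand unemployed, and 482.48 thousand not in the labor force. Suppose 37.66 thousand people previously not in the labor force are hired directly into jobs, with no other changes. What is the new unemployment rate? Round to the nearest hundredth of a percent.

New unemployment rate ≈ 4.57%.

Initially, labor force = 631.63 + 32.02 = 663.65 thousand, so u = 32.02/663.65 = 4.82%.
After the change, employed and labor force both rise by 37.66; unemployed unchanged → E = 669.29, U = 32.02, labor force = 701.31 thousand.
New unemployment rate = 32.02 / 701.31 = 4.57%.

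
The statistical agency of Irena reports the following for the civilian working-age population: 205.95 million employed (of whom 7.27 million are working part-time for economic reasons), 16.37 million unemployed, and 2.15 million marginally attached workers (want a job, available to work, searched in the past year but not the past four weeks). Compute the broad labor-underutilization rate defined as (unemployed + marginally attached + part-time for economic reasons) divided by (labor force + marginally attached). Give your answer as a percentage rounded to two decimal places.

Labor force = 205.95 + 16.37 = 222.32 million.
Numerator = 16.37 + 2.15 + 7.27 = 25.79 million.
Denominator = 222.32 + 2.15 = 224.47 million.
Broad rate = 25.79 / 224.47 = 11.49%.

Broad underutilization rate ≈ 11.49%.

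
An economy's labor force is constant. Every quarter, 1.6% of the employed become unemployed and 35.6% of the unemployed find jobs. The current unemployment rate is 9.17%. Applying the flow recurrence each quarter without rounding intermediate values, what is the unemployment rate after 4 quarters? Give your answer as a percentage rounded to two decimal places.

Unemployment rate after four quarters ≈ 5.06%.

With a fixed labor force, u_{t+1} = u_t + s·(1−u_t) − f·u_t = u_t·(1−s−f) + s.
Here 1−s−f = 0.628 and s = 0.016.
u_1 = 0.091700 × 0.628 + 0.016 = 0.073588.
u_2 = 0.073588 × 0.628 + 0.016 = 0.062213.
u_3 = 0.062213 × 0.628 + 0.016 = 0.055070.
u_4 = 0.055070 × 0.628 + 0.016 = 0.050584.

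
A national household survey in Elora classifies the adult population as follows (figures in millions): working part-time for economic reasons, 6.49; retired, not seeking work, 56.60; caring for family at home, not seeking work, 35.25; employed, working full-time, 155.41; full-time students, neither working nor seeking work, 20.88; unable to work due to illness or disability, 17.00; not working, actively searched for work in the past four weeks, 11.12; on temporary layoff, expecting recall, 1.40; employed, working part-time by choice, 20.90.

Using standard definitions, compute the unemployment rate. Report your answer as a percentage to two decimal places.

Employed = 6.49 + 155.41 + 20.90 = 182.80 million (anyone who worked, including part-time for economic reasons, counts as employed).
Unemployed = 11.12 + 1.40 = 12.52 million (jobless and actively searching, or on temporary layoff).
Labor force = 182.80 + 12.52 = 195.32 million.
Unemployment rate = 12.52 / 195.32 = 6.41%.

Unemployment rate ≈ 6.41%.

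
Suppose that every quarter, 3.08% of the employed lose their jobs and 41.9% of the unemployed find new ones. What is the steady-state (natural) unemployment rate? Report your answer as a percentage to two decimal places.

At steady state the flows balance: s·E = f·U, so U/(E+U) = s/(s+f).
u* = 3.08 / (3.08 + 41.9) = 3.08 / 44.98 = 6.85%.

Steady-state unemployment rate ≈ 6.85%.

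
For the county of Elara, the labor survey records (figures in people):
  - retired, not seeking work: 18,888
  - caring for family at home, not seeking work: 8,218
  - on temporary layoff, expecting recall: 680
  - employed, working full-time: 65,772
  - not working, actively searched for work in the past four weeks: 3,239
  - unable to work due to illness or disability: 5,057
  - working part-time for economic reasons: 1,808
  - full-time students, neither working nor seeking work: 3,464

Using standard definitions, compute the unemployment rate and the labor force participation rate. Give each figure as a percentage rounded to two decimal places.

Unemployment rate ≈ 5.48%; labor force participation rate ≈ 66.74%.

Employed = 65,772 + 1,808 = 67,580 (anyone who worked, including part-time for economic reasons, counts as employed).
Unemployed = 680 + 3,239 = 3,919 (jobless and actively searching, or on temporary layoff).
Labor force = 67,580 + 3,919 = 71,499.
Not in labor force = 18,888 + 8,218 + 5,057 + 3,464 = 35,627 (those not working and not actively searching are outside the labor force).
Civilian working-age population = 71,499 + 35,627 = 107,126.
Unemployment rate = 3,919 / 71,499 = 5.48%.
Labor force participation rate = 71,499 / 107,126 = 66.74%.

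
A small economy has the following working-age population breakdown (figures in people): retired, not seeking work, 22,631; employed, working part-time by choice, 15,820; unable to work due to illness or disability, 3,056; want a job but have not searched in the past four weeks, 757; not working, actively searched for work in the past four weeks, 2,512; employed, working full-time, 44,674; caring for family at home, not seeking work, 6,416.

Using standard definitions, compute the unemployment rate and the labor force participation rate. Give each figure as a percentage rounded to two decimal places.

Unemployment rate ≈ 3.99%; labor force participation rate ≈ 65.72%.

Employed = 15,820 + 44,674 = 60,494.
Unemployed = 2,512.
Labor force = 60,494 + 2,512 = 63,006.
Not in labor force = 22,631 + 3,056 + 757 + 6,416 = 32,860 (those not working and not actively searching are outside the labor force — including those who want a job but have given up searching).
Civilian working-age population = 63,006 + 32,860 = 95,866.
Unemployment rate = 2,512 / 63,006 = 3.99%.
Labor force participation rate = 63,006 / 95,866 = 65.72%.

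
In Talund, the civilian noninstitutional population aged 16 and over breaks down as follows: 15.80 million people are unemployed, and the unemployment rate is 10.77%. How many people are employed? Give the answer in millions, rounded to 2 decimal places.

Labor force = U / u = 15.80 / 0.1077 ≈ 146.70 million.
Employed = labor force − unemployed = 146.70 − 15.80 = 130.90 million.

About 130.90 million are employed.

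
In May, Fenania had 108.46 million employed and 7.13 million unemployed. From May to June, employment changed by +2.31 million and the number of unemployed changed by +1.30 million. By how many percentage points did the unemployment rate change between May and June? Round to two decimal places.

May: labor force = 108.46 + 7.13 = 115.59; u = 7.13/115.59 = 6.17%.
June: labor force = 110.77 + 8.43 = 119.20; u = 8.43/119.20 = 7.07%.
Change = 7.07% − 6.17% = +0.90 pp.

The unemployment rate changed by +0.90 percentage points.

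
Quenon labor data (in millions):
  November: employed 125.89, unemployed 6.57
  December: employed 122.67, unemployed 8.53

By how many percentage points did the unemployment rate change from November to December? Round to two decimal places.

The unemployment rate changed by +1.54 percentage points.

November: labor force = 125.89 + 6.57 = 132.46; u = 6.57/132.46 = 4.96%.
December: labor force = 122.67 + 8.53 = 131.20; u = 8.53/131.20 = 6.50%.
Change = 6.50% − 4.96% = +1.54 pp.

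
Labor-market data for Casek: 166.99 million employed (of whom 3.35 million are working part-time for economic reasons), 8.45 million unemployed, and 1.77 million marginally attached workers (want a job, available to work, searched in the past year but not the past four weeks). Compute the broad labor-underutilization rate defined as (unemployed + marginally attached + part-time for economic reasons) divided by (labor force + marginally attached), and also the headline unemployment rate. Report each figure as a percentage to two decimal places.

Labor force = 166.99 + 8.45 = 175.44 million.
Numerator = 8.45 + 1.77 + 3.35 = 13.57 million.
Denominator = 175.44 + 1.77 = 177.21 million.
Broad rate = 13.57 / 177.21 = 7.66%.
Headline unemployment rate = 8.45 / 175.44 = 4.82%.

Broad underutilization rate ≈ 7.66%; headline unemployment rate ≈ 4.82%.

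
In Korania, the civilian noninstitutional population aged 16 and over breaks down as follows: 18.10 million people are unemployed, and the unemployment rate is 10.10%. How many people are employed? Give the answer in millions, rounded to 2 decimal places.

About 161.11 million are employed.

Labor force = U / u = 18.10 / 0.1010 ≈ 179.21 million.
Employed = labor force − unemployed = 179.21 − 18.10 = 161.11 million.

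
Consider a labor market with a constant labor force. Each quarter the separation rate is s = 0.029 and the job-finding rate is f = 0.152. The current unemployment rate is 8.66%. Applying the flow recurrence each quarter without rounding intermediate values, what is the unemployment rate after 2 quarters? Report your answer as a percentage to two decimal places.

With a fixed labor force, u_{t+1} = u_t + s·(1−u_t) − f·u_t = u_t·(1−s−f) + s.
Here 1−s−f = 0.819 and s = 0.029.
u_1 = 0.086600 × 0.819 + 0.029 = 0.099925.
u_2 = 0.099925 × 0.819 + 0.029 = 0.110839.

Unemployment rate after two quarters ≈ 11.08%.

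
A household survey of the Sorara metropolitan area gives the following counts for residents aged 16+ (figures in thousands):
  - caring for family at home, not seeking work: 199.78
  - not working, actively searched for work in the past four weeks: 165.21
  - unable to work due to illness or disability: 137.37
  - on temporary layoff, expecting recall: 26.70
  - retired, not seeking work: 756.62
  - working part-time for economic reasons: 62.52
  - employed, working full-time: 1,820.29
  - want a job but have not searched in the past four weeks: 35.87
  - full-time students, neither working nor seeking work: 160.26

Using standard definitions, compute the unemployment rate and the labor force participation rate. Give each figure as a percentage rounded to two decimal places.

Unemployment rate ≈ 9.25%; labor force participation rate ≈ 61.66%.

Employed = 62.52 + 1,820.29 = 1,882.81 thousand (anyone who worked, including part-time for economic reasons, counts as employed).
Unemployed = 165.21 + 26.70 = 191.91 thousand (jobless and actively searching, or on temporary layoff).
Labor force = 1,882.81 + 191.91 = 2,074.72 thousand.
Not in labor force = 199.78 + 137.37 + 756.62 + 35.87 + 160.26 = 1,289.90 thousand (those not working and not actively searching are outside the labor force — including those who want a job but have given up searching).
Civilian working-age population = 2,074.72 + 1,289.90 = 3,364.62 thousand.
Unemployment rate = 191.91 / 2,074.72 = 9.25%.
Labor force participation rate = 2,074.72 / 3,364.62 = 61.66%.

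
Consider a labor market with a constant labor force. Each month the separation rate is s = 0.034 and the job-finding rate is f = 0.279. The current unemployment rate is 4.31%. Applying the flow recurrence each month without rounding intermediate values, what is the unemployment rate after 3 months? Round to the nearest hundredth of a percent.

With a fixed labor force, u_{t+1} = u_t + s·(1−u_t) − f·u_t = u_t·(1−s−f) + s.
Here 1−s−f = 0.687 and s = 0.034.
u_1 = 0.043100 × 0.687 + 0.034 = 0.063610.
u_2 = 0.063610 × 0.687 + 0.034 = 0.077700.
u_3 = 0.077700 × 0.687 + 0.034 = 0.087380.

Unemployment rate after three months ≈ 8.74%.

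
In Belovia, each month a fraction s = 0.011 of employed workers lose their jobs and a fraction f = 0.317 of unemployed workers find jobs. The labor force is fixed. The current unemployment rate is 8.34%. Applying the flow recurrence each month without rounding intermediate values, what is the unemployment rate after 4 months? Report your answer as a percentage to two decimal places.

With a fixed labor force, u_{t+1} = u_t + s·(1−u_t) − f·u_t = u_t·(1−s−f) + s.
Here 1−s−f = 0.672 and s = 0.011.
u_1 = 0.083400 × 0.672 + 0.011 = 0.067045.
u_2 = 0.067045 × 0.672 + 0.011 = 0.056054.
u_3 = 0.056054 × 0.672 + 0.011 = 0.048668.
u_4 = 0.048668 × 0.672 + 0.011 = 0.043705.

Unemployment rate after four months ≈ 4.37%.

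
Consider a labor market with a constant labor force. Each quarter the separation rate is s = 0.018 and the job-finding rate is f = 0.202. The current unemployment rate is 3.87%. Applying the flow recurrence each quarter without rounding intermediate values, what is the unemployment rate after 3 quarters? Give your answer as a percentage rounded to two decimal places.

Unemployment rate after three quarters ≈ 6.14%.

With a fixed labor force, u_{t+1} = u_t + s·(1−u_t) − f·u_t = u_t·(1−s−f) + s.
Here 1−s−f = 0.780 and s = 0.018.
u_1 = 0.038700 × 0.780 + 0.018 = 0.048186.
u_2 = 0.048186 × 0.780 + 0.018 = 0.055585.
u_3 = 0.055585 × 0.780 + 0.018 = 0.061356.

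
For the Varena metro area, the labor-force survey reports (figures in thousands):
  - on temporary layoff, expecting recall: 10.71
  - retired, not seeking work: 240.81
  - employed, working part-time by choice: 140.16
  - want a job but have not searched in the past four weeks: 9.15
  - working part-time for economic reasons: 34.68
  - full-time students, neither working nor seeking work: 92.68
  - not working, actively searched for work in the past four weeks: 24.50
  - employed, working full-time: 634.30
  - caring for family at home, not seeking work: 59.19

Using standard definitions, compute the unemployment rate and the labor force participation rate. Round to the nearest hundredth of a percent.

Unemployment rate ≈ 4.17%; labor force participation rate ≈ 67.76%.

Employed = 140.16 + 34.68 + 634.30 = 809.14 thousand (anyone who worked, including part-time for economic reasons, counts as employed).
Unemployed = 10.71 + 24.50 = 35.21 thousand (jobless and actively searching, or on temporary layoff).
Labor force = 809.14 + 35.21 = 844.35 thousand.
Not in labor force = 240.81 + 9.15 + 92.68 + 59.19 = 401.83 thousand (those not working and not actively searching are outside the labor force — including those who want a job but have given up searching).
Civilian working-age population = 844.35 + 401.83 = 1,246.18 thousand.
Unemployment rate = 35.21 / 844.35 = 4.17%.
Labor force participation rate = 844.35 / 1,246.18 = 67.76%.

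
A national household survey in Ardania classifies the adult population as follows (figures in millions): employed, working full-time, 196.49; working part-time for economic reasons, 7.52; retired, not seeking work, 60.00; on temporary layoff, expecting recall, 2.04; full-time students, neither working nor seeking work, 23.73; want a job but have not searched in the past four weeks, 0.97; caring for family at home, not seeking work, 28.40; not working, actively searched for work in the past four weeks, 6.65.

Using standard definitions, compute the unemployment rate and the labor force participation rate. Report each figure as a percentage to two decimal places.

Unemployment rate ≈ 4.09%; labor force participation rate ≈ 65.29%.

Employed = 196.49 + 7.52 = 204.01 million (anyone who worked, including part-time for economic reasons, counts as employed).
Unemployed = 2.04 + 6.65 = 8.69 million (jobless and actively searching, or on temporary layoff).
Labor force = 204.01 + 8.69 = 212.70 million.
Not in labor force = 60.00 + 23.73 + 0.97 + 28.40 = 113.10 million (those not working and not actively searching are outside the labor force — including those who want a job but have given up searching).
Civilian working-age population = 212.70 + 113.10 = 325.80 million.
Unemployment rate = 8.69 / 212.70 = 4.09%.
Labor force participation rate = 212.70 / 325.80 = 65.29%.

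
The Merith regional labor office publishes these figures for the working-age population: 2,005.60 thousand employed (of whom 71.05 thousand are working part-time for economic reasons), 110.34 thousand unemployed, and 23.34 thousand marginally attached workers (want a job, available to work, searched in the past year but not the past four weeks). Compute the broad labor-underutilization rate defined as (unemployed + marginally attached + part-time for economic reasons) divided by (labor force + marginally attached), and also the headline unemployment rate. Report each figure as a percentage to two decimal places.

Labor force = 2,005.60 + 110.34 = 2,115.94 thousand.
Numerator = 110.34 + 23.34 + 71.05 = 204.73 thousand.
Denominator = 2,115.94 + 23.34 = 2,139.28 thousand.
Broad rate = 204.73 / 2,139.28 = 9.57%.
Headline unemployment rate = 110.34 / 2,115.94 = 5.21%.

Broad underutilization rate ≈ 9.57%; headline unemployment rate ≈ 5.21%.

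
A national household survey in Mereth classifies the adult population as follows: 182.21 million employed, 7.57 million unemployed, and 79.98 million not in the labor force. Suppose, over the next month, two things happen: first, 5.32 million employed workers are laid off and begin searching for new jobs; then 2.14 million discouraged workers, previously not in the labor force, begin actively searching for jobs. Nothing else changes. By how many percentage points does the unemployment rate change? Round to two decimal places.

The unemployment rate changes by +3.84 percentage points.

Initially, labor force = 182.21 + 7.57 = 189.78 million, so u = 7.57/189.78 = 3.99%.
After the first change, employed falls and unemployed rises by 5.32; labor force unchanged → E = 176.89, U = 12.89, labor force = 189.78 million.
After the second change, unemployed and labor force both rise by 2.14 → E = 176.89, U = 15.03, labor force = 191.92 million.
New unemployment rate = 15.03 / 191.92 = 7.83%.
Change = 7.83% − 3.99% = +3.84 percentage points.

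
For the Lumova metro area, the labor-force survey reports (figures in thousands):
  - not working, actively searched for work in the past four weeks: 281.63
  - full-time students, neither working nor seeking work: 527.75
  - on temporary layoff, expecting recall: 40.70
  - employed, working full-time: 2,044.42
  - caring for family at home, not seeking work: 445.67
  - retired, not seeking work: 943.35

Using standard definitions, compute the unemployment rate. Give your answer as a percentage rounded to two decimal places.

Employed = 2,044.42 thousand.
Unemployed = 281.63 + 40.70 = 322.33 thousand (jobless and actively searching, or on temporary layoff).
Labor force = 2,044.42 + 322.33 = 2,366.75 thousand.
Unemployment rate = 322.33 / 2,366.75 = 13.62%.

Unemployment rate ≈ 13.62%.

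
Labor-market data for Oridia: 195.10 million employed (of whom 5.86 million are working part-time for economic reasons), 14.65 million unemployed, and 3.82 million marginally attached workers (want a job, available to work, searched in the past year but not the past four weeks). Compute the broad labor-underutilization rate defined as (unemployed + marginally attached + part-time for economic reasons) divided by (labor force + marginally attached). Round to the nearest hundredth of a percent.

Labor force = 195.10 + 14.65 = 209.75 million.
Numerator = 14.65 + 3.82 + 5.86 = 24.33 million.
Denominator = 209.75 + 3.82 = 213.57 million.
Broad rate = 24.33 / 213.57 = 11.39%.

Broad underutilization rate ≈ 11.39%.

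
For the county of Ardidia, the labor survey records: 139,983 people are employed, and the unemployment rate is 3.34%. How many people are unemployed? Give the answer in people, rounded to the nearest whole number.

Let U be the number unemployed. The labor force is E + U, and U/(E+U) = 0.0334.
So U = 0.0334 × 139,983 / (1 − 0.0334) = 4675.43 / 0.9666 ≈ 4,837.

About 4,837 are unemployed.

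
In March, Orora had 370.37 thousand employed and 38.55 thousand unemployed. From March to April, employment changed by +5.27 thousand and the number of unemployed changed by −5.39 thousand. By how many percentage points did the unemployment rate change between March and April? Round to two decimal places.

The unemployment rate changed by −1.32 percentage points.

March: labor force = 370.37 + 38.55 = 408.92; u = 38.55/408.92 = 9.43%.
April: labor force = 375.64 + 33.16 = 408.80; u = 33.16/408.80 = 8.11%.
Change = 8.11% − 9.43% = −1.32 pp.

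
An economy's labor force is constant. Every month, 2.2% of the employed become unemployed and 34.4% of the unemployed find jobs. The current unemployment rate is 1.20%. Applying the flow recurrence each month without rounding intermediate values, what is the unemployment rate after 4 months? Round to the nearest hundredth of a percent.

With a fixed labor force, u_{t+1} = u_t + s·(1−u_t) − f·u_t = u_t·(1−s−f) + s.
Here 1−s−f = 0.634 and s = 0.022.
u_1 = 0.012000 × 0.634 + 0.022 = 0.029608.
u_2 = 0.029608 × 0.634 + 0.022 = 0.040771.
u_3 = 0.040771 × 0.634 + 0.022 = 0.047849.
u_4 = 0.047849 × 0.634 + 0.022 = 0.052336.

Unemployment rate after four months ≈ 5.23%.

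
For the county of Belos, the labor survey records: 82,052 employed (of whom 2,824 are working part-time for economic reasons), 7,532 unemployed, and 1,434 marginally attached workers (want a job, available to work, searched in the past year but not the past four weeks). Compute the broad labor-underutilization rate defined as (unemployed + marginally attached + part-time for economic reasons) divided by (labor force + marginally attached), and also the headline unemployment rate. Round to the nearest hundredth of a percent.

Broad underutilization rate ≈ 12.95%; headline unemployment rate ≈ 8.41%.

Labor force = 82,052 + 7,532 = 89,584.
Numerator = 7,532 + 1,434 + 2,824 = 11,790.
Denominator = 89,584 + 1,434 = 91,018.
Broad rate = 11,790 / 91,018 = 12.95%.
Headline unemployment rate = 7,532 / 89,584 = 8.41%.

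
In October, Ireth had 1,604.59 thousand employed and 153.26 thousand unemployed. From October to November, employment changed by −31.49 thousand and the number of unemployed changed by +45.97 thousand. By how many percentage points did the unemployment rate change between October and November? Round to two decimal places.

October: labor force = 1,604.59 + 153.26 = 1,757.85; u = 153.26/1,757.85 = 8.72%.
November: labor force = 1,573.10 + 199.23 = 1,772.33; u = 199.23/1,772.33 = 11.24%.
Change = 11.24% − 8.72% = +2.52 pp.

The unemployment rate changed by +2.52 percentage points.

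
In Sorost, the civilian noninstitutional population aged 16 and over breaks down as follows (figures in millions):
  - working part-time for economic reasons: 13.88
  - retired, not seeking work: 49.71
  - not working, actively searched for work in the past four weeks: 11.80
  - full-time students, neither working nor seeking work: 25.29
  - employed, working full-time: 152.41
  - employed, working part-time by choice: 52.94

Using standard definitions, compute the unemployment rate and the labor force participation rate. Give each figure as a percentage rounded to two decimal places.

Unemployment rate ≈ 5.11%; labor force participation rate ≈ 75.49%.

Employed = 13.88 + 152.41 + 52.94 = 219.23 million (anyone who worked, including part-time for economic reasons, counts as employed).
Unemployed = 11.80 million.
Labor force = 219.23 + 11.80 = 231.03 million.
Not in labor force = 49.71 + 25.29 = 75.00 million (those not working and not actively searching are outside the labor force).
Civilian working-age population = 231.03 + 75.00 = 306.03 million.
Unemployment rate = 11.80 / 231.03 = 5.11%.
Labor force participation rate = 231.03 / 306.03 = 75.49%.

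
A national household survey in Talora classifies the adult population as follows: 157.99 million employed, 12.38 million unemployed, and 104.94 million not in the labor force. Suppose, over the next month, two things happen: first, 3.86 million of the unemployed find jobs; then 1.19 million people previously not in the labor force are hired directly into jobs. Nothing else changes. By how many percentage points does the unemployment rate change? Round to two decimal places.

Initially, labor force = 157.99 + 12.38 = 170.37 million, so u = 12.38/170.37 = 7.27%.
After the first change, unemployed falls and employed rises by 3.86; labor force unchanged → E = 161.85, U = 8.52, labor force = 170.37 million.
After the second change, employed and labor force both rise by 1.19; unemployed unchanged → E = 163.04, U = 8.52, labor force = 171.56 million.
New unemployment rate = 8.52 / 171.56 = 4.97%.
Change = 4.97% − 7.27% = −2.30 percentage points.

The unemployment rate changes by −2.30 percentage points.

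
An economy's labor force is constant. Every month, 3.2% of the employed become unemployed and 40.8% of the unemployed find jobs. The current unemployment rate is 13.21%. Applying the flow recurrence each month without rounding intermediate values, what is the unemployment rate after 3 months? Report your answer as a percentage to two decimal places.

Unemployment rate after three months ≈ 8.32%.

With a fixed labor force, u_{t+1} = u_t + s·(1−u_t) − f·u_t = u_t·(1−s−f) + s.
Here 1−s−f = 0.560 and s = 0.032.
u_1 = 0.132100 × 0.560 + 0.032 = 0.105976.
u_2 = 0.105976 × 0.560 + 0.032 = 0.091347.
u_3 = 0.091347 × 0.560 + 0.032 = 0.083154.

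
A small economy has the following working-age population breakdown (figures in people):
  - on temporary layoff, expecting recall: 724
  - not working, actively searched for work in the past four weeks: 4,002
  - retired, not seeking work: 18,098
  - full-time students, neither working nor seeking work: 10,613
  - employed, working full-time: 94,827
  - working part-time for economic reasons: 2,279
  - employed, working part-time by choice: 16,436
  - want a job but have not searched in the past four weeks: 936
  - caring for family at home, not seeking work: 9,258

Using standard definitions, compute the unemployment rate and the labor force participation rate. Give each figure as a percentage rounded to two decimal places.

Employed = 94,827 + 2,279 + 16,436 = 113,542 (anyone who worked, including part-time for economic reasons, counts as employed).
Unemployed = 724 + 4,002 = 4,726 (jobless and actively searching, or on temporary layoff).
Labor force = 113,542 + 4,726 = 118,268.
Not in labor force = 18,098 + 10,613 + 936 + 9,258 = 38,905 (those not working and not actively searching are outside the labor force — including those who want a job but have given up searching).
Civilian working-age population = 118,268 + 38,905 = 157,173.
Unemployment rate = 4,726 / 118,268 = 4.00%.
Labor force participation rate = 118,268 / 157,173 = 75.25%.

Unemployment rate ≈ 4.00%; labor force participation rate ≈ 75.25%.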